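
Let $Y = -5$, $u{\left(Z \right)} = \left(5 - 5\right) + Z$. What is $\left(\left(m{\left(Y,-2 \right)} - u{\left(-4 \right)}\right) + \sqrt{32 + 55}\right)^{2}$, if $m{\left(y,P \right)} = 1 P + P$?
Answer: $87$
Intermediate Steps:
$u{\left(Z \right)} = Z$ ($u{\left(Z \right)} = 0 + Z = Z$)
$m{\left(y,P \right)} = 2 P$ ($m{\left(y,P \right)} = P + P = 2 P$)
$\left(\left(m{\left(Y,-2 \right)} - u{\left(-4 \right)}\right) + \sqrt{32 + 55}\right)^{2} = \left(\left(2 \left(-2\right) - -4\right) + \sqrt{32 + 55}\right)^{2} = \left(\left(-4 + 4\right) + \sqrt{87}\right)^{2} = \left(0 + \sqrt{87}\right)^{2} = \left(\sqrt{87}\right)^{2} = 87$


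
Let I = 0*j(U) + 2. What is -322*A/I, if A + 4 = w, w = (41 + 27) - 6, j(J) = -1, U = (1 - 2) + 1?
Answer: -9338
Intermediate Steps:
U = 0 (U = -1 + 1 = 0)
I = 2 (I = 0*(-1) + 2 = 0 + 2 = 2)
w = 62 (w = 68 - 6 = 62)
A = 58 (A = -4 + 62 = 58)
-322*A/I = -18676/2 = -322*29 = -9338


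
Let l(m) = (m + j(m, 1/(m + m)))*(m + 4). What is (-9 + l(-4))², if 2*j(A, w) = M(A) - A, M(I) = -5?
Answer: 81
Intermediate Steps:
j(A, w) = -5/2 - A/2 (j(A, w) = (-5 - A)/2 = -5/2 - A/2)
l(m) = (4 + m)*(-5/2 + m/2) (l(m) = (m + (-5/2 - m/2))*(m + 4) = (-5/2 + m/2)*(4 + m) = (4 + m)*(-5/2 + m/2))
(-9 + l(-4))² = (-9 + (-10 + (½)*(-4)² - ½*(-4)))² = (-9 + (-10 + (½)*16 + 2))² = (-9 + (-10 + 8 + 2))² = (-9 + 0)² = (-9)² = 81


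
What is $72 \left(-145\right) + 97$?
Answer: $-10343$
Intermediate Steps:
$72 \left(-145\right) + 97 = -10440 + 97 = -10343$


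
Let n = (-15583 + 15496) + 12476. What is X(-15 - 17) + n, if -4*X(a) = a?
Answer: 12397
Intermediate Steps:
X(a) = -a/4
n = 12389 (n = -87 + 12476 = 12389)
X(-15 - 17) + n = -(-15 - 17)/4 + 12389 = -¼*(-32) + 12389 = 8 + 12389 = 12397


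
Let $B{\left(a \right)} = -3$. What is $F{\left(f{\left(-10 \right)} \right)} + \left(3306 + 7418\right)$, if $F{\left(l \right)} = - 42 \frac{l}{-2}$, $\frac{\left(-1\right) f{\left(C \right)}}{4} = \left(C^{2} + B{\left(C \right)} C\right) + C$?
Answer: $644$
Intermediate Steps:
$f{\left(C \right)} = - 4 C^{2} + 8 C$ ($f{\left(C \right)} = - 4 \left(\left(C^{2} - 3 C\right) + C\right) = - 4 \left(C^{2} - 2 C\right) = - 4 C^{2} + 8 C$)
$F{\left(l \right)} = 21 l$ ($F{\left(l \right)} = - 42 l \left(- \frac{1}{2}\right) = - 42 \left(- \frac{l}{2}\right) = 21 l$)
$F{\left(f{\left(-10 \right)} \right)} + \left(3306 + 7418\right) = 21 \cdot 4 \left(-10\right) \left(2 - -10\right) + \left(3306 + 7418\right) = 21 \cdot 4 \left(-10\right) \left(2 + 10\right) + 10724 = 21 \cdot 4 \left(-10\right) 12 + 10724 = 21 \left(-480\right) + 10724 = -10080 + 10724 = 644$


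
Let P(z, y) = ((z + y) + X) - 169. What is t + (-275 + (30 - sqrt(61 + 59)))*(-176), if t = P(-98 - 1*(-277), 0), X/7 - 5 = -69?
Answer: 42682 + 352*sqrt(30) ≈ 44610.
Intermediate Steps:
X = -448 (X = 35 + 7*(-69) = 35 - 483 = -448)
P(z, y) = -617 + y + z (P(z, y) = ((z + y) - 448) - 169 = ((y + z) - 448) - 169 = (-448 + y + z) - 169 = -617 + y + z)
t = -438 (t = -617 + 0 + (-98 - 1*(-277)) = -617 + 0 + (-98 + 277) = -617 + 0 + 179 = -438)
t + (-275 + (30 - sqrt(61 + 59)))*(-176) = -438 + (-275 + (30 - sqrt(61 + 59)))*(-176) = -438 + (-275 + (30 - sqrt(120)))*(-176) = -438 + (-275 + (30 - 2*sqrt(30)))*(-176) = -438 + (-245 - 2*sqrt(30))*(-176) = -438 + (43120 + 352*sqrt(30)) = 42682 + 352*sqrt(30)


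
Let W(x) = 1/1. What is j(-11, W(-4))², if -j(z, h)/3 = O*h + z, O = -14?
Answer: 5625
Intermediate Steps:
W(x) = 1
j(z, h) = -3*z + 42*h (j(z, h) = -3*(-14*h + z) = -3*(z - 14*h) = -3*z + 42*h)
j(-11, W(-4))² = (-3*(-11) + 42*1)² = (33 + 42)² = 75² = 5625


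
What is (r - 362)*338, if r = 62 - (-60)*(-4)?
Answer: -182520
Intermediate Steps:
r = -178 (r = 62 - 1*240 = 62 - 240 = -178)
(r - 362)*338 = (-178 - 362)*338 = -540*338 = -182520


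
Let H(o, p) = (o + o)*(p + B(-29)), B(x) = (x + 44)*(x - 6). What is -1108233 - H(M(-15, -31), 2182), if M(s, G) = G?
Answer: -1005499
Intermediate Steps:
B(x) = (-6 + x)*(44 + x) (B(x) = (44 + x)*(-6 + x) = (-6 + x)*(44 + x))
H(o, p) = 2*o*(-525 + p) (H(o, p) = (o + o)*(p + (-264 + (-29)² + 38*(-29))) = (2*o)*(p + (-264 + 841 - 1102)) = (2*o)*(p - 525) = (2*o)*(-525 + p) = 2*o*(-525 + p))
-1108233 - H(M(-15, -31), 2182) = -1108233 - 2*(-31)*(-525 + 2182) = -1108233 - 2*(-31)*1657 = -1108233 - 1*(-102734) = -1108233 + 102734 = -1005499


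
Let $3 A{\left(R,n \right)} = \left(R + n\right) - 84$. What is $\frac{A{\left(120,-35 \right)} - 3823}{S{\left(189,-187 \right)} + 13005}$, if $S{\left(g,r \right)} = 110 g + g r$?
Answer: $\frac{2867}{1161} \approx 2.4694$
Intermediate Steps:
$A{\left(R,n \right)} = -28 + \frac{R}{3} + \frac{n}{3}$ ($A{\left(R,n \right)} = \frac{\left(R + n\right) - 84}{3} = \frac{-84 + R + n}{3} = -28 + \frac{R}{3} + \frac{n}{3}$)
$\frac{A{\left(120,-35 \right)} - 3823}{S{\left(189,-187 \right)} + 13005} = \frac{\left(-28 + \frac{1}{3} \cdot 120 + \frac{1}{3} \left(-35\right)\right) - 3823}{189 \left(110 - 187\right) + 13005} = \frac{\left(-28 + 40 - \frac{35}{3}\right) - 3823}{189 \left(-77\right) + 13005} = \frac{\frac{1}{3} - 3823}{-14553 + 13005} = - \frac{11468}{3 \left(-1548\right)} = \left(- \frac{11468}{3}\right) \left(- \frac{1}{1548}\right) = \frac{2867}{1161}$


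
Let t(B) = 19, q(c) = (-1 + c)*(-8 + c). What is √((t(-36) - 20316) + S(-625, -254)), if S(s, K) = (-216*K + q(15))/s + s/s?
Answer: I*√12739962/25 ≈ 142.77*I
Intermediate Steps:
S(s, K) = 1 + (98 - 216*K)/s (S(s, K) = (-216*K + (8 + 15² - 9*15))/s + s/s = (-216*K + (8 + 225 - 135))/s + 1 = (-216*K + 98)/s + 1 = (98 - 216*K)/s + 1 = 1 + (98 - 216*K)/s)
√((t(-36) - 20316) + S(-625, -254)) = √((19 - 20316) + (98 - 625 - 216*(-254))/(-625)) = √(-20297 - (98 - 625 + 54864)/625) = √(-20297 - 1/625*54337) = √(-20297 - 54337/625) = √(-12739962/625) = I*√12739962/25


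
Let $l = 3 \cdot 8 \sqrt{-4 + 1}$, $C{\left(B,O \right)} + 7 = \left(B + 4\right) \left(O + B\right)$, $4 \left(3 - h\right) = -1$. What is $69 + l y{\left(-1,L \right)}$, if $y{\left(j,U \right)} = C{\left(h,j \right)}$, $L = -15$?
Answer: $69 + \frac{447 i \sqrt{3}}{2} \approx 69.0 + 387.11 i$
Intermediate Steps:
$h = \frac{13}{4}$ ($h = 3 - - \frac{1}{4} = 3 + \frac{1}{4} = \frac{13}{4} \approx 3.25$)
$C{\left(B,O \right)} = -7 + \left(4 + B\right) \left(B + O\right)$ ($C{\left(B,O \right)} = -7 + \left(B + 4\right) \left(O + B\right) = -7 + \left(4 + B\right) \left(B + O\right)$)
$y{\left(j,U \right)} = \frac{265}{16} + \frac{29 j}{4}$ ($y{\left(j,U \right)} = -7 + \left(\frac{13}{4}\right)^{2} + 4 \cdot \frac{13}{4} + 4 j + \frac{13 j}{4} = -7 + \frac{169}{16} + 13 + 4 j + \frac{13 j}{4} = \frac{265}{16} + \frac{29 j}{4}$)
$l = 24 i \sqrt{3}$ ($l = 24 \sqrt{-3} = 24 i \sqrt{3} \approx 41.569 i$)
$69 + l y{\left(-1,L \right)} = 69 + 24 i \sqrt{3} \left(\frac{265}{16} + \frac{29}{4} \left(-1\right)\right) = 69 + 24 i \sqrt{3} \left(\frac{265}{16} - \frac{29}{4}\right) = 69 + 24 i \sqrt{3} \cdot \frac{149}{16} = 69 + \frac{447 i \sqrt{3}}{2}$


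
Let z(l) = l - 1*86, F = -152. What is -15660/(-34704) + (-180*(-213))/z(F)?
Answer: -18428115/114716 ≈ -160.64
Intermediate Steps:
z(l) = -86 + l (z(l) = l - 86 = -86 + l)
-15660/(-34704) + (-180*(-213))/z(F) = -15660/(-34704) + (-180*(-213))/(-86 - 152) = -15660*(-1/34704) + 38340/(-238) = 435/964 + 38340*(-1/238) = 435/964 - 19170/119 = -18428115/114716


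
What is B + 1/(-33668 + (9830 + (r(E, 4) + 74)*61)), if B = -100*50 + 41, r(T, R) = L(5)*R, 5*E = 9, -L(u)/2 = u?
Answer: -107927677/21764 ≈ -4959.0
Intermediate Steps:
L(u) = -2*u
E = 9/5 (E = (⅕)*9 = 9/5 ≈ 1.8000)
r(T, R) = -10*R (r(T, R) = (-2*5)*R = -10*R)
B = -4959 (B = -5000 + 41 = -4959)
B + 1/(-33668 + (9830 + (r(E, 4) + 74)*61)) = -4959 + 1/(-33668 + (9830 + (-10*4 + 74)*61)) = -4959 + 1/(-33668 + (9830 + (-40 + 74)*61)) = -4959 + 1/(-33668 + (9830 + 34*61)) = -4959 + 1/(-33668 + (9830 + 2074)) = -4959 + 1/(-33668 + 11904) = -4959 + 1/(-21764) = -4959 - 1/21764 = -107927677/21764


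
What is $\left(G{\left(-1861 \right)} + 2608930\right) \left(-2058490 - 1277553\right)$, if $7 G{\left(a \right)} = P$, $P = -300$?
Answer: $- \frac{60923517835030}{7} \approx -8.7034 \cdot 10^{12}$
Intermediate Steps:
$G{\left(a \right)} = - \frac{300}{7}$ ($G{\left(a \right)} = \frac{1}{7} \left(-300\right) = - \frac{300}{7}$)
$\left(G{\left(-1861 \right)} + 2608930\right) \left(-2058490 - 1277553\right) = \left(- \frac{300}{7} + 2608930\right) \left(-2058490 - 1277553\right) = \frac{18262210}{7} \left(-3336043\right) = - \frac{60923517835030}{7}$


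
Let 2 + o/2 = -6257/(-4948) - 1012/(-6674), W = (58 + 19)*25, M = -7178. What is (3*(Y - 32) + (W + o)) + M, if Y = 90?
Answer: -41940532957/8255738 ≈ -5080.2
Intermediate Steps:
W = 1925 (W = 77*25 = 1925)
o = -9639655/8255738 (o = -4 + 2*(-6257/(-4948) - 1012/(-6674)) = -4 + 2*(-6257*(-1/4948) - 1012*(-1/6674)) = -4 + 2*(6257/4948 + 506/3337) = -4 + 2*(23383297/16511476) = -4 + 23383297/8255738 = -9639655/8255738 ≈ -1.1676)
(3*(Y - 32) + (W + o)) + M = (3*(90 - 32) + (1925 - 9639655/8255738)) - 7178 = (3*58 + 15882655995/8255738) - 7178 = (174 + 15882655995/8255738) - 7178 = 17319154407/8255738 - 7178 = -41940532957/8255738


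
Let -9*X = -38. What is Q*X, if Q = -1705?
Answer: -64790/9 ≈ -7198.9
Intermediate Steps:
X = 38/9 (X = -⅑*(-38) = 38/9 ≈ 4.2222)
Q*X = -1705*38/9 = -64790/9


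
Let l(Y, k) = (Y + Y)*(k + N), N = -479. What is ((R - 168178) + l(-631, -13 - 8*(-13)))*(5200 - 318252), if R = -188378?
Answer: -41667221200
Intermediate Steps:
l(Y, k) = 2*Y*(-479 + k) (l(Y, k) = (Y + Y)*(k - 479) = (2*Y)*(-479 + k) = 2*Y*(-479 + k))
((R - 168178) + l(-631, -13 - 8*(-13)))*(5200 - 318252) = ((-188378 - 168178) + 2*(-631)*(-479 + (-13 - 8*(-13))))*(5200 - 318252) = (-356556 + 2*(-631)*(-479 + (-13 + 104)))*(-313052) = (-356556 + 2*(-631)*(-479 + 91))*(-313052) = (-356556 + 2*(-631)*(-388))*(-313052) = (-356556 + 489656)*(-313052) = 133100*(-313052) = -41667221200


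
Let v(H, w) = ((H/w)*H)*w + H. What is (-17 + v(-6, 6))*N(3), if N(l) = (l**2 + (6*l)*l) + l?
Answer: 858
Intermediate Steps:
v(H, w) = H + H**2 (v(H, w) = (H**2/w)*w + H = H**2 + H = H + H**2)
N(l) = l + 7*l**2 (N(l) = (l**2 + 6*l**2) + l = 7*l**2 + l = l + 7*l**2)
(-17 + v(-6, 6))*N(3) = (-17 - 6*(1 - 6))*(3*(1 + 7*3)) = (-17 - 6*(-5))*(3*(1 + 21)) = (-17 + 30)*(3*22) = 13*66 = 858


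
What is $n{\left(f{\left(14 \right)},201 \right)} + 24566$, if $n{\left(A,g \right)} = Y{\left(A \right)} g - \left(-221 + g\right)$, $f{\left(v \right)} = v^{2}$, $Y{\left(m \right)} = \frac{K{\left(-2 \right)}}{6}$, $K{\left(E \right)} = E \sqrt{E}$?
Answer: $24586 - 67 i \sqrt{2} \approx 24586.0 - 94.752 i$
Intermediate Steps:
$K{\left(E \right)} = E^{\frac{3}{2}}$
$Y{\left(m \right)} = - \frac{i \sqrt{2}}{3}$ ($Y{\left(m \right)} = \frac{\left(-2\right)^{\frac{3}{2}}}{6} = - 2 i \sqrt{2} \cdot \frac{1}{6} = - \frac{i \sqrt{2}}{3}$)
$n{\left(A,g \right)} = 221 - g - \frac{i g \sqrt{2}}{3}$ ($n{\left(A,g \right)} = - \frac{i \sqrt{2}}{3} g - \left(-221 + g\right) = - \frac{i g \sqrt{2}}{3} - \left(-221 + g\right) = 221 - g - \frac{i g \sqrt{2}}{3}$)
$n{\left(f{\left(14 \right)},201 \right)} + 24566 = \left(221 - 201 - \frac{1}{3} i 201 \sqrt{2}\right) + 24566 = \left(221 - 201 - 67 i \sqrt{2}\right) + 24566 = \left(20 - 67 i \sqrt{2}\right) + 24566 = 24586 - 67 i \sqrt{2}$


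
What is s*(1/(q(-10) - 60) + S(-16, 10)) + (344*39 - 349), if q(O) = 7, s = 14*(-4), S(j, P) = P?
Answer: 662927/53 ≈ 12508.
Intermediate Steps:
s = -56
s*(1/(q(-10) - 60) + S(-16, 10)) + (344*39 - 349) = -56*(1/(7 - 60) + 10) + (344*39 - 349) = -56*(1/(-53) + 10) + (13416 - 349) = -56*(-1/53 + 10) + 13067 = -56*529/53 + 13067 = -29624/53 + 13067 = 662927/53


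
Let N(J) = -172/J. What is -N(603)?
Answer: 172/603 ≈ 0.28524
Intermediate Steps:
-N(603) = -(-172)/603 = -1*(-172/603) = 172/603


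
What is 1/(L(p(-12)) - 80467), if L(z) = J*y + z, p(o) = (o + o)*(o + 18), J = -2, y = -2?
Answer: -1/80607 ≈ -1.2406e-5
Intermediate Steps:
p(o) = 2*o*(18 + o) (p(o) = (2*o)*(18 + o) = 2*o*(18 + o))
L(z) = 4 + z (L(z) = -2*(-2) + z = 4 + z)
1/(L(p(-12)) - 80467) = 1/((4 + 2*(-12)*(18 - 12)) - 80467) = 1/((4 + 2*(-12)*6) - 80467) = 1/((4 - 144) - 80467) = 1/(-140 - 80467) = 1/(-80607) = -1/80607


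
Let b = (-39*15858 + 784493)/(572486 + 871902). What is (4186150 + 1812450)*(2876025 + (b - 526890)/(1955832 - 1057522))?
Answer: 559619173916555840560115/32437704607 ≈ 1.7252e+13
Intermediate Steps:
b = 166031/1444388 (b = (-618462 + 784493)/1444388 = 166031*(1/1444388) = 166031/1444388 ≈ 0.11495)
(4186150 + 1812450)*(2876025 + (b - 526890)/(1955832 - 1057522)) = (4186150 + 1812450)*(2876025 + (166031/1444388 - 526890)/(1955832 - 1057522)) = 5998600*(2876025 - 761033427289/1444388/898310) = 5998600*(2876025 - 761033427289/1444388*1/898310) = 5998600*(2876025 - 761033427289/1297508184280) = 5998600*(3731665214660459711/1297508184280) = 559619173916555840560115/32437704607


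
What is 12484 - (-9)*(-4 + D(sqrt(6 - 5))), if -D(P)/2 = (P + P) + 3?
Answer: 12358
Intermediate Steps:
D(P) = -6 - 4*P (D(P) = -2*((P + P) + 3) = -2*(2*P + 3) = -2*(3 + 2*P) = -6 - 4*P)
12484 - (-9)*(-4 + D(sqrt(6 - 5))) = 12484 - (-9)*(-4 + (-6 - 4*sqrt(6 - 5))) = 12484 - (-9)*(-4 + (-6 - 4*sqrt(1))) = 12484 - (-9)*(-4 + (-6 - 4*1)) = 12484 - (-9)*(-4 + (-6 - 4)) = 12484 - (-9)*(-4 - 10) = 12484 - (-9)*(-14) = 12484 - 1*126 = 12484 - 126 = 12358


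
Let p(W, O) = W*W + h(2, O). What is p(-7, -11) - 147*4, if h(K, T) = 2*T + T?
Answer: -572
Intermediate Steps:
h(K, T) = 3*T
p(W, O) = W² + 3*O (p(W, O) = W*W + 3*O = W² + 3*O)
p(-7, -11) - 147*4 = ((-7)² + 3*(-11)) - 147*4 = (49 - 33) - 588 = 16 - 588 = -572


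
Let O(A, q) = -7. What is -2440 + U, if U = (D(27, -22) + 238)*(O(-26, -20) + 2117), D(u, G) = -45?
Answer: 404790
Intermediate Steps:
U = 407230 (U = (-45 + 238)*(-7 + 2117) = 193*2110 = 407230)
-2440 + U = -2440 + 407230 = 404790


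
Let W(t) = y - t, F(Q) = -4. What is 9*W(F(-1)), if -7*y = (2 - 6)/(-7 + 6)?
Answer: 216/7 ≈ 30.857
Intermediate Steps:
y = -4/7 (y = -(2 - 6)/(7*(-7 + 6)) = -(-4)/(7*(-1)) = -(-4)*(-1)/7 = -⅐*4 = -4/7 ≈ -0.57143)
W(t) = -4/7 - t
9*W(F(-1)) = 9*(-4/7 - 1*(-4)) = 9*(-4/7 + 4) = 9*(24/7) = 216/7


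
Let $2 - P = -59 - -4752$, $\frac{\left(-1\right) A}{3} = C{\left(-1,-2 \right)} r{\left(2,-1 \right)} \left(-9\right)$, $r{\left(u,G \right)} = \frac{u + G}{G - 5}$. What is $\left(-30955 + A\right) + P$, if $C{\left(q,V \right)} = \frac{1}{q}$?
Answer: $- \frac{71283}{2} \approx -35642.0$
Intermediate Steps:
$r{\left(u,G \right)} = \frac{G + u}{-5 + G}$
$A = \frac{9}{2}$ ($A = - 3 \frac{\frac{1}{-5 - 1} \left(-1 + 2\right)}{-1} \left(-9\right) = - 3 - \frac{1}{-6} \left(-9\right) = - 3 - \frac{\left(-1\right) 1}{6} \left(-9\right) = - 3 \left(-1\right) \left(- \frac{1}{6}\right) \left(-9\right) = - 3 \cdot \frac{1}{6} \left(-9\right) = \left(-3\right) \left(- \frac{3}{2}\right) = \frac{9}{2} \approx 4.5$)
$P = -4691$ ($P = 2 - \left(-59 - -4752\right) = 2 - \left(-59 + 4752\right) = 2 - 4693 = -4691$)
$\left(-30955 + A\right) + P = \left(-30955 + \frac{9}{2}\right) - 4691 = - \frac{61901}{2} - 4691 = - \frac{71283}{2}$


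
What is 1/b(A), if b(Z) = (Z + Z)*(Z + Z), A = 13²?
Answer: 1/114244 ≈ 8.7532e-6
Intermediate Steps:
A = 169
b(Z) = 4*Z² (b(Z) = (2*Z)*(2*Z) = 4*Z²)
1/b(A) = 1/(4*169²) = 1/(4*28561) = 1/114244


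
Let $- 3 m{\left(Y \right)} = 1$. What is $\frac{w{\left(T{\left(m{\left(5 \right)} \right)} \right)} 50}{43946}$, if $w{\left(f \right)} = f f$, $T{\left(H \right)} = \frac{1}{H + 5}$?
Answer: $\frac{225}{4306708} \approx 5.2244 \cdot 10^{-5}$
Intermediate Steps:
$m{\left(Y \right)} = - \frac{1}{3}$ ($m{\left(Y \right)} = \left(- \frac{1}{3}\right) 1 = - \frac{1}{3}$)
$T{\left(H \right)} = \frac{1}{5 + H}$
$w{\left(f \right)} = f^{2}$
$\frac{w{\left(T{\left(m{\left(5 \right)} \right)} \right)} 50}{43946} = \frac{\left(\frac{1}{5 - \frac{1}{3}}\right)^{2} \cdot 50}{43946} = \left(\frac{1}{\frac{14}{3}}\right)^{2} \cdot 50 \cdot \frac{1}{43946} = \left(\frac{3}{14}\right)^{2} \cdot 50 \cdot \frac{1}{43946} = \frac{9}{196} \cdot 50 \cdot \frac{1}{43946} = \frac{225}{98} \cdot \frac{1}{43946} = \frac{225}{4306708}$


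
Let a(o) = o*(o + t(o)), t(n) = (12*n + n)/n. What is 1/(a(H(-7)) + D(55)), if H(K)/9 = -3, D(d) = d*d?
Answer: 1/3403 ≈ 0.00029386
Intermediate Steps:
D(d) = d**2
H(K) = -27 (H(K) = 9*(-3) = -27)
t(n) = 13 (t(n) = (13*n)/n = 13)
a(o) = o*(13 + o) (a(o) = o*(o + 13) = o*(13 + o))
1/(a(H(-7)) + D(55)) = 1/(-27*(13 - 27) + 55**2) = 1/(-27*(-14) + 3025) = 1/(378 + 3025) = 1/3403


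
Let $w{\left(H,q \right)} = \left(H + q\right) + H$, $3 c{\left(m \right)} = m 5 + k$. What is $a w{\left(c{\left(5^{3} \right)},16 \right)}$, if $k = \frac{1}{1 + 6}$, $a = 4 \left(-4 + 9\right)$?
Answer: $\frac{181760}{21} \approx 8655.2$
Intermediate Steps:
$a = 20$ ($a = 4 \cdot 5 = 20$)
$k = \frac{1}{7} \approx 0.14286$
$c{\left(m \right)} = \frac{1}{21} + \frac{5 m}{3}$ ($c{\left(m \right)} = \frac{m 5 + \frac{1}{7}}{3} = \frac{5 m + \frac{1}{7}}{3} = \frac{\frac{1}{7} + 5 m}{3} = \frac{1}{21} + \frac{5 m}{3}$)
$w{\left(H,q \right)} = q + 2 H$
$a w{\left(c{\left(5^{3} \right)},16 \right)} = 20 \left(16 + 2 \left(\frac{1}{21} + \frac{5 \cdot 5^{3}}{3}\right)\right) = 20 \left(16 + 2 \left(\frac{1}{21} + \frac{5}{3} \cdot 125\right)\right) = 20 \left(16 + 2 \left(\frac{1}{21} + \frac{625}{3}\right)\right) = 20 \left(16 + 2 \cdot \frac{4376}{21}\right) = 20 \left(16 + \frac{8752}{21}\right) = 20 \cdot \frac{9088}{21} = \frac{181760}{21}$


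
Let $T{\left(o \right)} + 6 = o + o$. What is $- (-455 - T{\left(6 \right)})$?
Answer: $461$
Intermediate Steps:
$T{\left(o \right)} = -6 + 2 o$ ($T{\left(o \right)} = -6 + \left(o + o\right) = -6 + 2 o$)
$- (-455 - T{\left(6 \right)}) = - (-455 - \left(-6 + 2 \cdot 6\right)) = - (-455 - \left(-6 + 12\right)) = - (-455 - 6) = \left(-1\right) \left(-461\right) = 461$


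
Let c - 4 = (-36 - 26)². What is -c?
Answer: -3848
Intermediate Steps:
c = 3848 (c = 4 + (-36 - 26)² = 4 + (-62)² = 4 + 3844 = 3848)
-c = -1*3848 = -3848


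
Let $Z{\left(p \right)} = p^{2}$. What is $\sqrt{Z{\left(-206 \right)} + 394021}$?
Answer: $\sqrt{436457} \approx 660.65$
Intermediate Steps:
$\sqrt{Z{\left(-206 \right)} + 394021} = \sqrt{\left(-206\right)^{2} + 394021} = \sqrt{42436 + 394021} = \sqrt{436457}$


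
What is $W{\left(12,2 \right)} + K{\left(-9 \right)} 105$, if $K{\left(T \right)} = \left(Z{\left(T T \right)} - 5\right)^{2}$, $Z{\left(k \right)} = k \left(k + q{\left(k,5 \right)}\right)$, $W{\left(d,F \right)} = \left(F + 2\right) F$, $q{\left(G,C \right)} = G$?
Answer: $18065847353$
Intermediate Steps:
$W{\left(d,F \right)} = F \left(2 + F\right)$ ($W{\left(d,F \right)} = \left(2 + F\right) F = F \left(2 + F\right)$)
$Z{\left(k \right)} = 2 k^{2}$ ($Z{\left(k \right)} = k \left(k + k\right) = k 2 k = 2 k^{2}$)
$K{\left(T \right)} = \left(-5 + 2 T^{4}\right)^{2}$ ($K{\left(T \right)} = \left(2 \left(T T\right)^{2} - 5\right)^{2} = \left(2 \left(T^{2}\right)^{2} - 5\right)^{2} = \left(2 T^{4} - 5\right)^{2} = \left(-5 + 2 T^{4}\right)^{2}$)
$W{\left(12,2 \right)} + K{\left(-9 \right)} 105 = 2 \left(2 + 2\right) + \left(-5 + 2 \left(-9\right)^{4}\right)^{2} \cdot 105 = 2 \cdot 4 + \left(-5 + 2 \cdot 6561\right)^{2} \cdot 105 = 8 + \left(-5 + 13122\right)^{2} \cdot 105 = 8 + 13117^{2} \cdot 105 = 8 + 172055689 \cdot 105 = 8 + 18065847345 = 18065847353$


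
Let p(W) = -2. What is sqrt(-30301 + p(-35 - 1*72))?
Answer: 3*I*sqrt(3367) ≈ 174.08*I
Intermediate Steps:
sqrt(-30301 + p(-35 - 1*72)) = sqrt(-30301 - 2) = sqrt(-30303) = 3*I*sqrt(3367)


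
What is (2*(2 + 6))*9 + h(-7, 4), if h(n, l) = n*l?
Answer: 116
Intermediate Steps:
h(n, l) = l*n
(2*(2 + 6))*9 + h(-7, 4) = (2*(2 + 6))*9 + 4*(-7) = (2*8)*9 - 28 = 16*9 - 28 = 144 - 28 = 116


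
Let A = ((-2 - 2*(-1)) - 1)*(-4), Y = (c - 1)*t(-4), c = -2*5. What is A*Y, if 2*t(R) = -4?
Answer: 88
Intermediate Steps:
t(R) = -2 (t(R) = (½)*(-4) = -2)
c = -10
Y = 22 (Y = (-10 - 1)*(-2) = -11*(-2) = 22)
A = 4 (A = ((-2 + 2) - 1)*(-4) = (0 - 1)*(-4) = -1*(-4) = 4)
A*Y = 4*22 = 88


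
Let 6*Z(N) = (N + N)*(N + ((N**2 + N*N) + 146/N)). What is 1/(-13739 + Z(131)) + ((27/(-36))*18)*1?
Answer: -60375669/4472272 ≈ -13.500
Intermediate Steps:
Z(N) = N*(N + 2*N**2 + 146/N)/3 (Z(N) = ((N + N)*(N + ((N**2 + N*N) + 146/N)))/6 = ((2*N)*(N + ((N**2 + N**2) + 146/N)))/6 = ((2*N)*(N + (2*N**2 + 146/N)))/6 = ((2*N)*(N + 2*N**2 + 146/N))/6 = (2*N*(N + 2*N**2 + 146/N))/6 = N*(N + 2*N**2 + 146/N)/3)
1/(-13739 + Z(131)) + ((27/(-36))*18)*1 = 1/(-13739 + (146/3 + (1/3)*131**2 + (2/3)*131**3)) + ((27/(-36))*18)*1 = 1/(-13739 + (146/3 + (1/3)*17161 + (2/3)*2248091)) + ((27*(-1/36))*18)*1 = 1/(-13739 + (146/3 + 17161/3 + 4496182/3)) - 3/4*18*1 = 1/(-13739 + 4513489/3) - 27/2*1 = 1/(4472272/3) - 27/2 = 3/4472272 - 27/2 = -60375669/4472272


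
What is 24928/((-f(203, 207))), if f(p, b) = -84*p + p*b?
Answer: -608/609 ≈ -0.99836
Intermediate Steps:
f(p, b) = -84*p + b*p
24928/((-f(203, 207))) = 24928/((-203*(-84 + 207))) = 24928/((-203*123)) = 24928/((-1*24969)) = 24928/(-24969) = 24928*(-1/24969) = -608/609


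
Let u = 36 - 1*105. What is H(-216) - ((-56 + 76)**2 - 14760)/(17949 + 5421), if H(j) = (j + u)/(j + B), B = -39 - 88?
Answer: 1158593/801591 ≈ 1.4454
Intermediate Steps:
B = -127
u = -69 (u = 36 - 105 = -69)
H(j) = (-69 + j)/(-127 + j) (H(j) = (j - 69)/(j - 127) = (-69 + j)/(-127 + j))
H(-216) - ((-56 + 76)**2 - 14760)/(17949 + 5421) = (-69 - 216)/(-127 - 216) - ((-56 + 76)**2 - 14760)/(17949 + 5421) = -285/(-343) - (20**2 - 14760)/23370 = -1/343*(-285) - (400 - 14760)/23370 = 285/343 - (-14360)/23370 = 285/343 - 1*(-1436/2337) = 285/343 + 1436/2337 = 1158593/801591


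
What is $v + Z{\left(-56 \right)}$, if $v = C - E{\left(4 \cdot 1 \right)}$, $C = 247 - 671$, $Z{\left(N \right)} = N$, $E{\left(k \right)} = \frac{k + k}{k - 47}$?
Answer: $- \frac{20632}{43} \approx -479.81$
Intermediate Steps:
$E{\left(k \right)} = \frac{2 k}{-47 + k}$
$C = -424$ ($C = 247 - 671 = -424$)
$v = - \frac{18224}{43}$ ($v = -424 - \frac{2 \cdot 4 \cdot 1}{-47 + 4 \cdot 1} = -424 - 2 \cdot 4 \frac{1}{-47 + 4} = -424 - 2 \cdot 4 \frac{1}{-43} = -424 - 2 \cdot 4 \left(- \frac{1}{43}\right) = -424 - - \frac{8}{43} = -424 + \frac{8}{43} = - \frac{18224}{43} \approx -423.81$)
$v + Z{\left(-56 \right)} = - \frac{18224}{43} - 56 = - \frac{20632}{43}$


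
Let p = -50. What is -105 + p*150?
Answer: -7605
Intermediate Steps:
-105 + p*150 = -105 - 50*150 = -105 - 7500 = -7605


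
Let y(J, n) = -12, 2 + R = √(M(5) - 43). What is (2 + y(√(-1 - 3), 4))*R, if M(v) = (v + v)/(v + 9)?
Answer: 20 - 20*I*√518/7 ≈ 20.0 - 65.027*I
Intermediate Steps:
M(v) = 2*v/(9 + v) (M(v) = (2*v)/(9 + v) = 2*v/(9 + v))
R = -2 + 2*I*√518/7 (R = -2 + √(2*5/(9 + 5) - 43) = -2 + √(2*5/14 - 43) = -2 + √(2*5*(1/14) - 43) = -2 + √(5/7 - 43) = -2 + √(-296/7) = -2 + 2*I*√518/7 ≈ -2.0 + 6.5027*I)
(2 + y(√(-1 - 3), 4))*R = (2 - 12)*(-2 + 2*I*√518/7) = -10*(-2 + 2*I*√518/7) = 20 - 20*I*√518/7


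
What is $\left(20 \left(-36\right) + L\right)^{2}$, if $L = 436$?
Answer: $80656$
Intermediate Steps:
$\left(20 \left(-36\right) + L\right)^{2} = \left(20 \left(-36\right) + 436\right)^{2} = \left(-720 + 436\right)^{2} = \left(-284\right)^{2} = 80656$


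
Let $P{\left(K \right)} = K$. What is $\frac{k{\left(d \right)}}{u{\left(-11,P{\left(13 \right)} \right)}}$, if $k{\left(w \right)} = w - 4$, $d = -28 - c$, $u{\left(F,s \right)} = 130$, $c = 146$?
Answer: $- \frac{89}{65} \approx -1.3692$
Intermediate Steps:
$d = -174$ ($d = -28 - 146 = -174$)
$k{\left(w \right)} = -4 + w$ ($k{\left(w \right)} = w - 4 = -4 + w$)
$\frac{k{\left(d \right)}}{u{\left(-11,P{\left(13 \right)} \right)}} = \frac{-4 - 174}{130} = \left(-178\right) \frac{1}{130} = - \frac{89}{65}$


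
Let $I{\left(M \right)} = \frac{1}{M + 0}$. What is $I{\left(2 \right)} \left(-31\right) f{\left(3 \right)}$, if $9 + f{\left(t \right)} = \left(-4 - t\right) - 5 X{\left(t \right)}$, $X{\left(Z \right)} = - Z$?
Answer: $\frac{31}{2} \approx 15.5$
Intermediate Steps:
$I{\left(M \right)} = \frac{1}{M}$
$f{\left(t \right)} = -13 + 4 t$ ($f{\left(t \right)} = -9 - \left(4 + t + 5 \left(-1\right) t\right) = -9 + \left(\left(-4 - t\right) + 5 t\right) = -9 + \left(-4 + 4 t\right) = -13 + 4 t$)
$I{\left(2 \right)} \left(-31\right) f{\left(3 \right)} = \frac{1}{2} \left(-31\right) \left(-13 + 4 \cdot 3\right) = \frac{1}{2} \left(-31\right) \left(-13 + 12\right) = \left(- \frac{31}{2}\right) \left(-1\right) = \frac{31}{2}$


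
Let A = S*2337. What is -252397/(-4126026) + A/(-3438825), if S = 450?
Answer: -46282481725/189182418126 ≈ -0.24464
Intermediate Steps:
A = 1051650 (A = 450*2337 = 1051650)
-252397/(-4126026) + A/(-3438825) = -252397/(-4126026) + 1051650/(-3438825) = -252397*(-1/4126026) + 1051650*(-1/3438825) = 252397/4126026 - 14022/45851 = -46282481725/189182418126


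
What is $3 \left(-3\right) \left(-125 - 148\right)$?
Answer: $2457$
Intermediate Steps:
$3 \left(-3\right) \left(-125 - 148\right) = \left(-9\right) \left(-273\right) = 2457$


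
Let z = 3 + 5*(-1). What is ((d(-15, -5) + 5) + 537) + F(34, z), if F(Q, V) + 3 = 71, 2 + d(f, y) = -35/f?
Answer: 1831/3 ≈ 610.33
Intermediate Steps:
d(f, y) = -2 - 35/f
z = -2 (z = 3 - 5 = -2)
F(Q, V) = 68 (F(Q, V) = -3 + 71 = 68)
((d(-15, -5) + 5) + 537) + F(34, z) = (((-2 - 35/(-15)) + 5) + 537) + 68 = (((-2 - 35*(-1/15)) + 5) + 537) + 68 = (((-2 + 7/3) + 5) + 537) + 68 = ((⅓ + 5) + 537) + 68 = (16/3 + 537) + 68 = 1627/3 + 68 = 1831/3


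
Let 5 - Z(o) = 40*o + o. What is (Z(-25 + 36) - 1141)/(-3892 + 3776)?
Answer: 1587/116 ≈ 13.681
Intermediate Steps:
Z(o) = 5 - 41*o (Z(o) = 5 - (40*o + o) = 5 - 41*o)
(Z(-25 + 36) - 1141)/(-3892 + 3776) = ((5 - 41*(-25 + 36)) - 1141)/(-3892 + 3776) = ((5 - 41*11) - 1141)/(-116) = ((5 - 451) - 1141)*(-1/116) = (-446 - 1141)*(-1/116) = -1587*(-1/116) = 1587/116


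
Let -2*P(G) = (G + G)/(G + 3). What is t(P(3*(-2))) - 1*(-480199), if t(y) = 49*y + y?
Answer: 480099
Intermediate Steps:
P(G) = -G/(3 + G) (P(G) = -(G + G)/(2*(G + 3)) = -2*G/(2*(3 + G)) = -G/(3 + G))
t(y) = 50*y
t(P(3*(-2))) - 1*(-480199) = 50*(-3*(-2)/(3 + 3*(-2))) - 1*(-480199) = 50*(-1*(-6)/(3 - 6)) + 480199 = 50*(-1*(-6)/(-3)) + 480199 = 50*(-1*(-6)*(-⅓)) + 480199 = 50*(-2) + 480199 = -100 + 480199 = 480099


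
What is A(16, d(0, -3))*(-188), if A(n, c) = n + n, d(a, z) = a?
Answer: -6016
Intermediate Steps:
A(n, c) = 2*n
A(16, d(0, -3))*(-188) = (2*16)*(-188) = 32*(-188) = -6016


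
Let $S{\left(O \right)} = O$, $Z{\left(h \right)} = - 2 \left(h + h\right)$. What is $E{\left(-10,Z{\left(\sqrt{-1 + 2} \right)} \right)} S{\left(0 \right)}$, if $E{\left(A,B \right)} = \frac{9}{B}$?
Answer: $0$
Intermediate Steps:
$Z{\left(h \right)} = - 4 h$ ($Z{\left(h \right)} = - 2 \cdot 2 h = - 4 h$)
$E{\left(-10,Z{\left(\sqrt{-1 + 2} \right)} \right)} S{\left(0 \right)} = \frac{9}{\left(-4\right) \sqrt{-1 + 2}} \cdot 0 = \frac{9}{\left(-4\right) \sqrt{1}} \cdot 0 = \frac{9}{\left(-4\right) 1} \cdot 0 = \frac{9}{-4} \cdot 0 = 9 \left(- \frac{1}{4}\right) 0 = \left(- \frac{9}{4}\right) 0 = 0$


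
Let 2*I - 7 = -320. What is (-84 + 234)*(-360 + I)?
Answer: -77475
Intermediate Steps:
I = -313/2 (I = 7/2 + (1/2)*(-320) = 7/2 - 160 = -313/2 ≈ -156.50)
(-84 + 234)*(-360 + I) = (-84 + 234)*(-360 - 313/2) = 150*(-1033/2) = -77475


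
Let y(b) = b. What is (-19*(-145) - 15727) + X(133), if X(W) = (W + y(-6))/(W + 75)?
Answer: -2698049/208 ≈ -12971.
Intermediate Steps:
X(W) = (-6 + W)/(75 + W) (X(W) = (W - 6)/(W + 75) = (-6 + W)/(75 + W))
(-19*(-145) - 15727) + X(133) = (-19*(-145) - 15727) + (-6 + 133)/(75 + 133) = (2755 - 15727) + 127/208 = -12972 + (1/208)*127 = -12972 + 127/208 = -2698049/208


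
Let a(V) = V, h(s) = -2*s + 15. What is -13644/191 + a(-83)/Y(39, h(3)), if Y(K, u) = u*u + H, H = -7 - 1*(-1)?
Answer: -1039153/14325 ≈ -72.541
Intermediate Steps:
H = -6 (H = -7 + 1 = -6)
h(s) = 15 - 2*s
Y(K, u) = -6 + u**2 (Y(K, u) = u*u - 6 = u**2 - 6 = -6 + u**2)
-13644/191 + a(-83)/Y(39, h(3)) = -13644/191 - 83/(-6 + (15 - 2*3)**2) = -13644*1/191 - 83/(-6 + (15 - 6)**2) = -13644/191 - 83/(-6 + 9**2) = -13644/191 - 83/(-6 + 81) = -13644/191 - 83/75 = -1039153/14325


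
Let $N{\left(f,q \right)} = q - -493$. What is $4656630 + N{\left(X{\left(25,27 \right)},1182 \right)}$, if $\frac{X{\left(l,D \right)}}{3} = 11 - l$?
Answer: $4658305$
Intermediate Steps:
$X{\left(l,D \right)} = 33 - 3 l$ ($X{\left(l,D \right)} = 3 \left(11 - l\right) = 33 - 3 l$)
$N{\left(f,q \right)} = 493 + q$ ($N{\left(f,q \right)} = q + 493 = 493 + q$)
$4656630 + N{\left(X{\left(25,27 \right)},1182 \right)} = 4656630 + \left(493 + 1182\right) = 4656630 + 1675 = 4658305$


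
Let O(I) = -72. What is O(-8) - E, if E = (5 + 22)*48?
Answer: -1368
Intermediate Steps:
E = 1296 (E = 27*48 = 1296)
O(-8) - E = -72 - 1*1296 = -72 - 1296 = -1368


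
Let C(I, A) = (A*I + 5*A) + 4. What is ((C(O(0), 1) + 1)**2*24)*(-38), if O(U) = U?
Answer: -91200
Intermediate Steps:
C(I, A) = 4 + 5*A + A*I (C(I, A) = (5*A + A*I) + 4 = 4 + 5*A + A*I)
((C(O(0), 1) + 1)**2*24)*(-38) = (((4 + 5*1 + 1*0) + 1)**2*24)*(-38) = (((4 + 5 + 0) + 1)**2*24)*(-38) = ((9 + 1)**2*24)*(-38) = (10**2*24)*(-38) = (100*24)*(-38) = 2400*(-38) = -91200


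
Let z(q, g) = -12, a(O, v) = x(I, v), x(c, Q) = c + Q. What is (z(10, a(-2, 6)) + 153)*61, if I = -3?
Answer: 8601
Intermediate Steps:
x(c, Q) = Q + c
a(O, v) = -3 + v (a(O, v) = v - 3 = -3 + v)
(z(10, a(-2, 6)) + 153)*61 = (-12 + 153)*61 = 141*61 = 8601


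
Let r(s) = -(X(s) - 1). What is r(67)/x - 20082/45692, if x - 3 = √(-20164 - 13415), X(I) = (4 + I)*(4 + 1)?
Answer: (-10041*√3731 + 2705869*I)/(22846*(√3731 - I)) ≈ -0.47113 + 1.9313*I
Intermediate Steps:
X(I) = 20 + 5*I (X(I) = (4 + I)*5 = 20 + 5*I)
r(s) = -19 - 5*s (r(s) = -((20 + 5*s) - 1) = -(19 + 5*s) = -19 - 5*s)
x = 3 + 3*I*√3731 (x = 3 + √(-20164 - 13415) = 3 + √(-33579) = 3 + 3*I*√3731 ≈ 3.0 + 183.25*I)
r(67)/x - 20082/45692 = (-19 - 5*67)/(3 + 3*I*√3731) - 20082/45692 = (-19 - 335)/(3 + 3*I*√3731) - 20082*1/45692 = -354/(3 + 3*I*√3731) - 10041/22846 = -10041/22846 - 354/(3 + 3*I*√3731)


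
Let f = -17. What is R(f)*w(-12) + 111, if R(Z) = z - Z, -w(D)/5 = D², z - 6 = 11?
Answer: -24369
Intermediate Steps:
z = 17 (z = 6 + 11 = 17)
w(D) = -5*D²
R(Z) = 17 - Z
R(f)*w(-12) + 111 = (17 - 1*(-17))*(-5*(-12)²) + 111 = (17 + 17)*(-5*144) + 111 = 34*(-720) + 111 = -24480 + 111 = -24369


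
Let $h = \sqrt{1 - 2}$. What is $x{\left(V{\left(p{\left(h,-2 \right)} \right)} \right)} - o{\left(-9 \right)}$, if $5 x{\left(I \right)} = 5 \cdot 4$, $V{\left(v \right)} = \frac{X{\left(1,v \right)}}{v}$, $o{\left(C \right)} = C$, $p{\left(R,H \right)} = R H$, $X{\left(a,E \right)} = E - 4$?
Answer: $13$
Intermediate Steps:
$X{\left(a,E \right)} = -4 + E$
$h = i$ ($h = \sqrt{-1} = i \approx 1.0 i$)
$p{\left(R,H \right)} = H R$
$V{\left(v \right)} = \frac{-4 + v}{v}$
$x{\left(I \right)} = 4$ ($x{\left(I \right)} = \frac{5 \cdot 4}{5} = \frac{1}{5} \cdot 20 = 4$)
$x{\left(V{\left(p{\left(h,-2 \right)} \right)} \right)} - o{\left(-9 \right)} = 4 - -9 = 4 + 9 = 13$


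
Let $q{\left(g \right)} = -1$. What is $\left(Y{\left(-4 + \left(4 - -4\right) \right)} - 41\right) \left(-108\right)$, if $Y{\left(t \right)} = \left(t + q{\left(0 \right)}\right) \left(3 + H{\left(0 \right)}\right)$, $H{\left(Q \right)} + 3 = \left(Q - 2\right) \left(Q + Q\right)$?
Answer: $4428$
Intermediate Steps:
$H{\left(Q \right)} = -3 + 2 Q \left(-2 + Q\right)$ ($H{\left(Q \right)} = -3 + \left(Q - 2\right) \left(Q + Q\right) = -3 + \left(-2 + Q\right) 2 Q = -3 + 2 Q \left(-2 + Q\right)$)
$Y{\left(t \right)} = 0$ ($Y{\left(t \right)} = \left(t - 1\right) \left(3 - \left(3 - 2 \cdot 0^{2}\right)\right) = \left(-1 + t\right) \left(3 + \left(-3 + 0 + 2 \cdot 0\right)\right) = \left(-1 + t\right) \left(3 + \left(-3 + 0 + 0\right)\right) = \left(-1 + t\right) \left(3 - 3\right) = \left(-1 + t\right) 0 = 0$)
$\left(Y{\left(-4 + \left(4 - -4\right) \right)} - 41\right) \left(-108\right) = \left(0 - 41\right) \left(-108\right) = \left(-41\right) \left(-108\right) = 4428$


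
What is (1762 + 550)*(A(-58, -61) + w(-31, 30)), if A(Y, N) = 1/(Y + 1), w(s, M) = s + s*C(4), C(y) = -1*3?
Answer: 8168296/57 ≈ 1.4330e+5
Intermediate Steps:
C(y) = -3
w(s, M) = -2*s (w(s, M) = s + s*(-3) = s - 3*s = -2*s)
A(Y, N) = 1/(1 + Y)
(1762 + 550)*(A(-58, -61) + w(-31, 30)) = (1762 + 550)*(1/(1 - 58) - 2*(-31)) = 2312*(1/(-57) + 62) = 2312*(-1/57 + 62) = 2312*(3533/57) = 8168296/57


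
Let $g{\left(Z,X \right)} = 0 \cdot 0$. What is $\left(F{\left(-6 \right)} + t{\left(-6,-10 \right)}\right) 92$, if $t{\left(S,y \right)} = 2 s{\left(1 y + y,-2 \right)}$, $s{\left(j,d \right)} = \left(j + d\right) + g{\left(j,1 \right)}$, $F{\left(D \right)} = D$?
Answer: $-4600$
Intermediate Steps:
$g{\left(Z,X \right)} = 0$
$s{\left(j,d \right)} = d + j$ ($s{\left(j,d \right)} = \left(j + d\right) + 0 = \left(d + j\right) + 0 = d + j$)
$t{\left(S,y \right)} = -4 + 4 y$ ($t{\left(S,y \right)} = 2 \left(-2 + \left(1 y + y\right)\right) = 2 \left(-2 + \left(y + y\right)\right) = 2 \left(-2 + 2 y\right) = -4 + 4 y$)
$\left(F{\left(-6 \right)} + t{\left(-6,-10 \right)}\right) 92 = \left(-6 + \left(-4 + 4 \left(-10\right)\right)\right) 92 = \left(-6 - 44\right) 92 = \left(-50\right) 92 = -4600$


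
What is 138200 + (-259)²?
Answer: 205281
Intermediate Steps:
138200 + (-259)² = 138200 + 67081 = 205281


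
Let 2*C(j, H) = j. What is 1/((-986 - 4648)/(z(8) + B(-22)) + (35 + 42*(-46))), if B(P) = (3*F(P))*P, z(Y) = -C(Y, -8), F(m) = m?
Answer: -724/1376245 ≈ -0.00052607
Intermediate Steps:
C(j, H) = j/2
z(Y) = -Y/2
B(P) = 3*P² (B(P) = (3*P)*P = 3*P²)
1/((-986 - 4648)/(z(8) + B(-22)) + (35 + 42*(-46))) = 1/((-986 - 4648)/(-½*8 + 3*(-22)²) + (35 + 42*(-46))) = 1/(-5634/(-4 + 3*484) + (35 - 1932)) = 1/(-5634/(-4 + 1452) - 1897) = 1/(-5634/1448 - 1897) = 1/(-5634*1/1448 - 1897) = 1/(-2817/724 - 1897) = 1/(-1376245/724) = -724/1376245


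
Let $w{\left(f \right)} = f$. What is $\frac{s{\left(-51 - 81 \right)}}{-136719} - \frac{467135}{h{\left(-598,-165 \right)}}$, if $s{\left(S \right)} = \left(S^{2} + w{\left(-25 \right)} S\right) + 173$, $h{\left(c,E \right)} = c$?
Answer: $\frac{63853733659}{81757962} \approx 781.01$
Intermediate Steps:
$s{\left(S \right)} = 173 + S^{2} - 25 S$ ($s{\left(S \right)} = \left(S^{2} - 25 S\right) + 173 = 173 + S^{2} - 25 S$)
$\frac{s{\left(-51 - 81 \right)}}{-136719} - \frac{467135}{h{\left(-598,-165 \right)}} = \frac{173 + \left(-51 - 81\right)^{2} - 25 \left(-51 - 81\right)}{-136719} - \frac{467135}{-598} = \left(173 + \left(-51 - 81\right)^{2} - 25 \left(-51 - 81\right)\right) \left(- \frac{1}{136719}\right) - - \frac{467135}{598} = \left(173 + \left(-132\right)^{2} - -3300\right) \left(- \frac{1}{136719}\right) + \frac{467135}{598} = \left(173 + 17424 + 3300\right) \left(- \frac{1}{136719}\right) + \frac{467135}{598} = 20897 \left(- \frac{1}{136719}\right) + \frac{467135}{598} = - \frac{20897}{136719} + \frac{467135}{598} = \frac{63853733659}{81757962}$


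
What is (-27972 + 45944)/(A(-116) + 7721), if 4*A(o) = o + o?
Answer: 17972/7663 ≈ 2.3453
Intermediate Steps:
A(o) = o/2 (A(o) = (o + o)/4 = (2*o)/4 = o/2)
(-27972 + 45944)/(A(-116) + 7721) = (-27972 + 45944)/((½)*(-116) + 7721) = 17972/(-58 + 7721) = 17972/7663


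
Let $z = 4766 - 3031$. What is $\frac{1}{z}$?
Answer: $\frac{1}{1735} \approx 0.00057637$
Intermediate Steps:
$z = 1735$ ($z = 4766 - 3031 = 1735$)
$\frac{1}{z} = \frac{1}{1735}$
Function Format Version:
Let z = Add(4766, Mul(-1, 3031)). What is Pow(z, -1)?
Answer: Rational(1, 1735) ≈ 0.00057637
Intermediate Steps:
z = 1735 (z = Add(4766, -3031) = 1735)
Pow(z, -1) = Pow(1735, -1) = Rational(1, 1735)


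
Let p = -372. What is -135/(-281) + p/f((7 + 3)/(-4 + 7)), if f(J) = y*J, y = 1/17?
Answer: -2664891/1405 ≈ -1896.7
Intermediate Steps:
y = 1/17 (y = 1*(1/17) = 1/17 ≈ 0.058824)
f(J) = J/17
-135/(-281) + p/f((7 + 3)/(-4 + 7)) = -135/(-281) - 372*17*(-4 + 7)/(7 + 3) = -135*(-1/281) - 372/((10/3)/17) = 135/281 - 372/((10*(1/3))/17) = 135/281 - 372/((1/17)*(10/3)) = 135/281 - 372/10/51 = 135/281 - 372*51/10 = 135/281 - 9486/5 = -2664891/1405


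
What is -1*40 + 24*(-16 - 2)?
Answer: -472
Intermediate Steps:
-1*40 + 24*(-16 - 2) = -40 + 24*(-18) = -40 - 432 = -472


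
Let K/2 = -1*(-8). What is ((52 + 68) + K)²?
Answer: 18496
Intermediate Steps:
K = 16 (K = 2*(-1*(-8)) = 2*8 = 16)
((52 + 68) + K)² = ((52 + 68) + 16)² = (120 + 16)² = 136² = 18496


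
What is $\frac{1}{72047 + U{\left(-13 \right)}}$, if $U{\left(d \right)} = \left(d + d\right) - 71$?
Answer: $\frac{1}{71950} \approx 1.3899 \cdot 10^{-5}$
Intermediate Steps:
$U{\left(d \right)} = -71 + 2 d$ ($U{\left(d \right)} = 2 d - 71 = -71 + 2 d$)
$\frac{1}{72047 + U{\left(-13 \right)}} = \frac{1}{72047 + \left(-71 + 2 \left(-13\right)\right)} = \frac{1}{72047 - 97} = \frac{1}{71950}$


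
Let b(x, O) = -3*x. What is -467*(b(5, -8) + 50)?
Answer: -16345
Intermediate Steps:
-467*(b(5, -8) + 50) = -467*(-3*5 + 50) = -467*(-15 + 50) = -467*35 = -16345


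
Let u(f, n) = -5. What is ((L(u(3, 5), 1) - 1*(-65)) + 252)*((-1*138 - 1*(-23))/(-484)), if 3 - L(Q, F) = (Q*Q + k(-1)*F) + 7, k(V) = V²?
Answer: 33005/484 ≈ 68.192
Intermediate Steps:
L(Q, F) = -4 - F - Q² (L(Q, F) = 3 - ((Q*Q + (-1)²*F) + 7) = 3 - ((Q² + 1*F) + 7) = 3 - ((Q² + F) + 7) = 3 - ((F + Q²) + 7) = 3 - (7 + F + Q²) = 3 + (-7 - F - Q²) = -4 - F - Q²)
((L(u(3, 5), 1) - 1*(-65)) + 252)*((-1*138 - 1*(-23))/(-484)) = (((-4 - 1*1 - 1*(-5)²) - 1*(-65)) + 252)*((-1*138 - 1*(-23))/(-484)) = (((-4 - 1 - 1*25) + 65) + 252)*((-138 + 23)*(-1/484)) = (((-4 - 1 - 25) + 65) + 252)*(-115*(-1/484)) = ((-30 + 65) + 252)*(115/484) = (35 + 252)*(115/484) = 287*(115/484) = 33005/484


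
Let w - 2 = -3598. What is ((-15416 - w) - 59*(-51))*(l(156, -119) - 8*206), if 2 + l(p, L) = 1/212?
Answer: 3082078989/212 ≈ 1.4538e+7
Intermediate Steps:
w = -3596 (w = 2 - 3598 = -3596)
l(p, L) = -423/212 (l(p, L) = -2 + 1/212 = -423/212)
((-15416 - w) - 59*(-51))*(l(156, -119) - 8*206) = ((-15416 - 1*(-3596)) - 59*(-51))*(-423/212 - 8*206) = ((-15416 + 3596) + 3009)*(-423/212 - 1648) = (-11820 + 3009)*(-349799/212) = -8811*(-349799/212) = 3082078989/212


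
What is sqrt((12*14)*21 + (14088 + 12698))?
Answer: sqrt(30314) ≈ 174.11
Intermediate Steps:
sqrt((12*14)*21 + (14088 + 12698)) = sqrt(168*21 + 26786) = sqrt(3528 + 26786) = sqrt(30314)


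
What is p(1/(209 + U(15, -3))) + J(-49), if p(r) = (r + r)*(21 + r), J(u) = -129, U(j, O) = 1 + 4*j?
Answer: -4696379/36450 ≈ -128.84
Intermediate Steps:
p(r) = 2*r*(21 + r) (p(r) = (2*r)*(21 + r) = 2*r*(21 + r))
p(1/(209 + U(15, -3))) + J(-49) = 2*(21 + 1/(209 + (1 + 4*15)))/(209 + (1 + 4*15)) - 129 = 2*(21 + 1/(209 + (1 + 60)))/(209 + (1 + 60)) - 129 = 2*(21 + 1/(209 + 61))/(209 + 61) - 129 = 2*(21 + 1/270)/270 - 129 = 2*(1/270)*(21 + 1/270) - 129 = 2*(1/270)*(5671/270) - 129 = 5671/36450 - 129 = -4696379/36450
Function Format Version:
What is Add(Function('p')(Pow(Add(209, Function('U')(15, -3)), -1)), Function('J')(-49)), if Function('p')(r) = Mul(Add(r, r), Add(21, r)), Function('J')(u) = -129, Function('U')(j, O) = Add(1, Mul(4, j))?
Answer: Rational(-4696379, 36450) ≈ -128.84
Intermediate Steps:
Function('p')(r) = Mul(2, r, Add(21, r)) (Function('p')(r) = Mul(Mul(2, r), Add(21, r)) = Mul(2, r, Add(21, r)))
Add(Function('p')(Pow(Add(209, Function('U')(15, -3)), -1)), Function('J')(-49)) = Add(Mul(2, Pow(Add(209, Add(1, Mul(4, 15))), -1), Add(21, Pow(Add(209, Add(1, Mul(4, 15))), -1))), -129) = Add(Mul(2, Pow(Add(209, Add(1, 60)), -1), Add(21, Pow(Add(209, Add(1, 60)), -1))), -129) = Add(Mul(2, Pow(Add(209, 61), -1), Add(21, Pow(Add(209, 61), -1))), -129) = Add(Mul(2, Pow(270, -1), Add(21, Pow(270, -1))), -129) = Add(Mul(2, Rational(1, 270), Add(21, Rational(1, 270))), -129) = Add(Mul(2, Rational(1, 270), Rational(5671, 270)), -129) = Add(Rational(5671, 36450), -129) = Rational(-4696379, 36450)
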